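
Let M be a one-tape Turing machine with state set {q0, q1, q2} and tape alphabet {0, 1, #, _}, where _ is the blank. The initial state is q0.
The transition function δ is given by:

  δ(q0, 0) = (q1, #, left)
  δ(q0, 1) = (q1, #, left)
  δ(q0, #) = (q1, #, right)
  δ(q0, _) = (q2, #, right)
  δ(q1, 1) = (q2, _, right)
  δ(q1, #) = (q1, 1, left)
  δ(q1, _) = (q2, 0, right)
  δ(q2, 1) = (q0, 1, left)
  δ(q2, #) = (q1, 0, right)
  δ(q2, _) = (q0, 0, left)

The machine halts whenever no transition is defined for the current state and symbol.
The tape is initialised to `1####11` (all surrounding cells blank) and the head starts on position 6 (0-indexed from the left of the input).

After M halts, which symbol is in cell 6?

0

state=q0 head=6 tape=1####1[1]__   (q0,1)→(q1,#,left)
state=q1 head=5 tape=1####[1]#__   (q1,1)→(q2,_,right)
state=q2 head=6 tape=1####_[#]__   (q2,#)→(q1,0,right)
state=q1 head=7 tape=1####_0[_]_   (q1,_)→(q2,0,right)
state=q2 head=8 tape=1####_00[_]   (q2,_)→(q0,0,left)
state=q0 head=7 tape=1####_0[0]0   (q0,0)→(q1,#,left)
state=q1 head=6 tape=1####_[0]#0
Cell 6 holds 0 when M halts.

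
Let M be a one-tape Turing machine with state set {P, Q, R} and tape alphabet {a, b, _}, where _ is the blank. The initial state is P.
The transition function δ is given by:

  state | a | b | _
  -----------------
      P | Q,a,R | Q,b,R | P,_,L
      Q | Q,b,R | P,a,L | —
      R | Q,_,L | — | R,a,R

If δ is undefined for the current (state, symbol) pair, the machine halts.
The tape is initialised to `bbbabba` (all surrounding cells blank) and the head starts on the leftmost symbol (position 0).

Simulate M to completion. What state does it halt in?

P | [b]bbabba_   read b → write b, move R, go to Q
Q | b[b]babba_   read b → write a, move L, go to P
P | [b]ababba_   read b → write b, move R, go to Q
Q | b[a]babba_   read a → write b, move R, go to Q
Q | bb[b]abba_   read b → write a, move L, go to P
P | b[b]aabba_   read b → write b, move R, go to Q
Q | bb[a]abba_   read a → write b, move R, go to Q
Q | bbb[a]bba_   read a → write b, move R, go to Q
Q | bbbb[b]ba_   read b → write a, move L, go to P
P | bbb[b]aba_   read b → write b, move R, go to Q
Q | bbbb[a]ba_   read a → write b, move R, go to Q
Q | bbbbb[b]a_   read b → write a, move L, go to P
P | bbbb[b]aa_   read b → write b, move R, go to Q
Q | bbbbb[a]a_   read a → write b, move R, go to Q
Q | bbbbbb[a]_   read a → write b, move R, go to Q
Q | bbbbbbb[_]
No transition is defined for (Q, _); M halts in state Q.

Q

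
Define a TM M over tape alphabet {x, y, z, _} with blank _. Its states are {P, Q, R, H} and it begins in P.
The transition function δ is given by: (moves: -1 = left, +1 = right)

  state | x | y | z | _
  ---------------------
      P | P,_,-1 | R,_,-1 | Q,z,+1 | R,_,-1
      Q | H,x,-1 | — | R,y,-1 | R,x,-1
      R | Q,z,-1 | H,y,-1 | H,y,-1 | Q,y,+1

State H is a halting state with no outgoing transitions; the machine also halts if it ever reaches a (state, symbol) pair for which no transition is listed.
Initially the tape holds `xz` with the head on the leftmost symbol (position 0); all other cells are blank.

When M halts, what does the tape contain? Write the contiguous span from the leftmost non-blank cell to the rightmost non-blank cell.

P | ___[x]z   read x → write _, move -1, go to P
P | __[_]_z   read _ → write _, move -1, go to R
R | _[_]__z   read _ → write y, move +1, go to Q
Q | _y[_]_z   read _ → write x, move -1, go to R
R | _[y]x_z   read y → write y, move -1, go to H
H | [_]yx_z
The non-blank tape span at halt is yx_z.

yx_z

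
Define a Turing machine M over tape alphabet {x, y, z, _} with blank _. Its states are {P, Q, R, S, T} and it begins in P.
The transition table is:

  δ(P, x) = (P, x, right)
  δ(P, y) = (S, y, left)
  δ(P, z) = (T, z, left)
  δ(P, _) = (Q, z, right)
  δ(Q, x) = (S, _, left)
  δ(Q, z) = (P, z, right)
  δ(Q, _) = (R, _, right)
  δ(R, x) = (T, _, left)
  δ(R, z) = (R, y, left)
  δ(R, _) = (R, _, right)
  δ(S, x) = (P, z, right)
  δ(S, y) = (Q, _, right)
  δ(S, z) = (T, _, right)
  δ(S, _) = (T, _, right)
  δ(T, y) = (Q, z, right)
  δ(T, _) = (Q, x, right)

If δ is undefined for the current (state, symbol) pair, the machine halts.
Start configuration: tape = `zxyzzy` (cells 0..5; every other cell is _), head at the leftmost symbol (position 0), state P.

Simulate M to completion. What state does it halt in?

P | _[z]xyzzy   read z → write z, move left, go to T
T | [_]zxyzzy   read _ → write x, move right, go to Q
Q | x[z]xyzzy   read z → write z, move right, go to P
P | xz[x]yzzy   read x → write x, move right, go to P
P | xzx[y]zzy   read y → write y, move left, go to S
S | xz[x]yzzy   read x → write z, move right, go to P
P | xzz[y]zzy   read y → write y, move left, go to S
S | xz[z]yzzy   read z → write _, move right, go to T
T | xz_[y]zzy   read y → write z, move right, go to Q
Q | xz_z[z]zy   read z → write z, move right, go to P
P | xz_zz[z]y   read z → write z, move left, go to T
T | xz_z[z]zy
No transition is defined for (T, z); M halts in state T.

T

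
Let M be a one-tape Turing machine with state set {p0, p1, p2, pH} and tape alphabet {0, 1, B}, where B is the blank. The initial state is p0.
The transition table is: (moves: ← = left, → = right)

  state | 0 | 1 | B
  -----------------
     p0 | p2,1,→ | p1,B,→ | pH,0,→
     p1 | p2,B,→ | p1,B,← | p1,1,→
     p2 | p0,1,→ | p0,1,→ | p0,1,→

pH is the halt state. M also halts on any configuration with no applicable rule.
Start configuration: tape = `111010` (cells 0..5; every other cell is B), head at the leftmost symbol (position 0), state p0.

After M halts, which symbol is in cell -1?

1

state=p0 head=0 tape=B[1]11010BBB   (p0,1)→(p1,B,→)
state=p1 head=1 tape=BB[1]1010BBB   (p1,1)→(p1,B,←)
state=p1 head=0 tape=B[B]B1010BBB   (p1,B)→(p1,1,→)
state=p1 head=1 tape=B1[B]1010BBB   (p1,B)→(p1,1,→)
state=p1 head=2 tape=B11[1]010BBB   (p1,1)→(p1,B,←)
state=p1 head=1 tape=B1[1]B010BBB   (p1,1)→(p1,B,←)
state=p1 head=0 tape=B[1]BB010BBB   (p1,1)→(p1,B,←)
state=p1 head=-1 tape=[B]BBB010BBB   (p1,B)→(p1,1,→)
state=p1 head=0 tape=1[B]BB010BBB   (p1,B)→(p1,1,→)
state=p1 head=1 tape=11[B]B010BBB   (p1,B)→(p1,1,→)
state=p1 head=2 tape=111[B]010BBB   (p1,B)→(p1,1,→)
state=p1 head=3 tape=1111[0]10BBB   (p1,0)→(p2,B,→)
state=p2 head=4 tape=1111B[1]0BBB   (p2,1)→(p0,1,→)
state=p0 head=5 tape=1111B1[0]BBB   (p0,0)→(p2,1,→)
state=p2 head=6 tape=1111B11[B]BB   (p2,B)→(p0,1,→)
state=p0 head=7 tape=1111B111[B]B   (p0,B)→(pH,0,→)
state=pH head=8 tape=1111B1110[B]
Cell -1 holds 1 when M halts.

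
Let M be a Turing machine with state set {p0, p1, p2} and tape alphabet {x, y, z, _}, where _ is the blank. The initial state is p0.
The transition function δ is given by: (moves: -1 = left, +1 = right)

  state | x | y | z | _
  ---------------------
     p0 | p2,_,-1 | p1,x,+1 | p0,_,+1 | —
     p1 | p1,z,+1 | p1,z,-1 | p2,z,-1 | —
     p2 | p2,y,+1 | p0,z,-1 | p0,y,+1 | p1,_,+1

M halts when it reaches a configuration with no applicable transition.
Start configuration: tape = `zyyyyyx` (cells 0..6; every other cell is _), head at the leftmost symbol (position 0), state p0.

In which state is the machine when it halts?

p0 | [z]yyyyyx_   read z → write _, move +1, go to p0
p0 | _[y]yyyyx_   read y → write x, move +1, go to p1
p1 | _x[y]yyyx_   read y → write z, move -1, go to p1
p1 | _[x]zyyyx_   read x → write z, move +1, go to p1
p1 | _z[z]yyyx_   read z → write z, move -1, go to p2
p2 | _[z]zyyyx_   read z → write y, move +1, go to p0
p0 | _y[z]yyyx_   read z → write _, move +1, go to p0
p0 | _y_[y]yyx_   read y → write x, move +1, go to p1
p1 | _y_x[y]yx_   read y → write z, move -1, go to p1
p1 | _y_[x]zyx_   read x → write z, move +1, go to p1
p1 | _y_z[z]yx_   read z → write z, move -1, go to p2
p2 | _y_[z]zyx_   read z → write y, move +1, go to p0
p0 | _y_y[z]yx_   read z → write _, move +1, go to p0
p0 | _y_y_[y]x_   read y → write x, move +1, go to p1
p1 | _y_y_x[x]_   read x → write z, move +1, go to p1
p1 | _y_y_xz[_]
No transition is defined for (p1, _); M halts in state p1.

p1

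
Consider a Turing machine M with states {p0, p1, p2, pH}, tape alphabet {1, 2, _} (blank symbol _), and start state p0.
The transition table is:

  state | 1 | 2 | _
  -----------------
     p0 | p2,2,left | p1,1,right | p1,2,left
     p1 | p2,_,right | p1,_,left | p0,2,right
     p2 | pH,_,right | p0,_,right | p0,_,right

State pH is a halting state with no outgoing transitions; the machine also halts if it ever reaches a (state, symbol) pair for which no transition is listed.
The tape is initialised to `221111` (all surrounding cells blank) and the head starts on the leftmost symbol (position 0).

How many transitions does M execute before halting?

p0 | [2]21111   read 2 → write 1, move right, go to p1
p1 | 1[2]1111   read 2 → write _, move left, go to p1
p1 | [1]_1111   read 1 → write _, move right, go to p2
p2 | _[_]1111   read _ → write _, move right, go to p0
p0 | __[1]111   read 1 → write 2, move left, go to p2
p2 | _[_]2111   read _ → write _, move right, go to p0
p0 | __[2]111   read 2 → write 1, move right, go to p1
p1 | __1[1]11   read 1 → write _, move right, go to p2
p2 | __1_[1]1   read 1 → write _, move right, go to pH
pH | __1__[1]
M halts after 9 transitions.

9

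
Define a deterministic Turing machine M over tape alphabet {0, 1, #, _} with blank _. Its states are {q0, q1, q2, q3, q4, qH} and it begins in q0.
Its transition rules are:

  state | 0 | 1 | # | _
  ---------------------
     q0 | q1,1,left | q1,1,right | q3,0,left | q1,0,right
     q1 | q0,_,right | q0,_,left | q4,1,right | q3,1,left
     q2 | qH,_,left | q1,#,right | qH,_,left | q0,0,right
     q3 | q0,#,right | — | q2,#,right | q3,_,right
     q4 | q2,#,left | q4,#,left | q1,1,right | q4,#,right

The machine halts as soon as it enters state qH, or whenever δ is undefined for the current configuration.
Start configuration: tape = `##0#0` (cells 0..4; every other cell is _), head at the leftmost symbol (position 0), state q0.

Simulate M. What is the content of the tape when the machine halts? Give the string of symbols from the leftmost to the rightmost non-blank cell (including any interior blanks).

#_0#0

state=q0 head=0 tape=_[#]#0#0   (q0,#)→(q3,0,left)
state=q3 head=-1 tape=[_]0#0#0   (q3,_)→(q3,_,right)
state=q3 head=0 tape=_[0]#0#0   (q3,0)→(q0,#,right)
state=q0 head=1 tape=_#[#]0#0   (q0,#)→(q3,0,left)
state=q3 head=0 tape=_[#]00#0   (q3,#)→(q2,#,right)
state=q2 head=1 tape=_#[0]0#0   (q2,0)→(qH,_,left)
state=qH head=0 tape=_[#]_0#0
The non-blank tape span at halt is #_0#0.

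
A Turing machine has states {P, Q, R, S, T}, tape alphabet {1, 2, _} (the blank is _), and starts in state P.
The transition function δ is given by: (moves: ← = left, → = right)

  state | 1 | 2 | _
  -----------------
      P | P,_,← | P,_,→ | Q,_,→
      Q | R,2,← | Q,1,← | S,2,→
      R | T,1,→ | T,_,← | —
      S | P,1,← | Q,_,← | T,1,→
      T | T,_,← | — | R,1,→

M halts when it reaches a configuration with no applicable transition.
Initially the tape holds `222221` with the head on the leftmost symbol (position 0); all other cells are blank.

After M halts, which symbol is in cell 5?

2

P | [2]22221___   read 2 → write _, move →, go to P
P | _[2]2221___   read 2 → write _, move →, go to P
P | __[2]221___   read 2 → write _, move →, go to P
P | ___[2]21___   read 2 → write _, move →, go to P
P | ____[2]1___   read 2 → write _, move →, go to P
P | _____[1]___   read 1 → write _, move ←, go to P
P | ____[_]____   read _ → write _, move →, go to Q
Q | _____[_]___   read _ → write 2, move →, go to S
S | _____2[_]__   read _ → write 1, move →, go to T
T | _____21[_]_   read _ → write 1, move →, go to R
R | _____211[_]
Cell 5 holds 2 when M halts.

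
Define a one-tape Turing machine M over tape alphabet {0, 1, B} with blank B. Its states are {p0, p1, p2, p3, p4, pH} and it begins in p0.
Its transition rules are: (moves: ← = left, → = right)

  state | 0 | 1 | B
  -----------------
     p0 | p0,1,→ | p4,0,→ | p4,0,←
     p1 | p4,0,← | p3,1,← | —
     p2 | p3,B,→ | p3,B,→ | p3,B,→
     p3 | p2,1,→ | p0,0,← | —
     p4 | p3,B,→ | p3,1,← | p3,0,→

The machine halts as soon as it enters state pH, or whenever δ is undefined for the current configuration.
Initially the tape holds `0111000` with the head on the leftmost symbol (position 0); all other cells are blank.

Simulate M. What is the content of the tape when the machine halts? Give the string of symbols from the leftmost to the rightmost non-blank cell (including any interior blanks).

1B1B1B1B1

state=p0 head=0 tape=BB[0]111000BB   (p0,0)→(p0,1,→)
state=p0 head=1 tape=BB1[1]11000BB   (p0,1)→(p4,0,→)
state=p4 head=2 tape=BB10[1]1000BB   (p4,1)→(p3,1,←)
state=p3 head=1 tape=BB1[0]11000BB   (p3,0)→(p2,1,→)
state=p2 head=2 tape=BB11[1]1000BB   (p2,1)→(p3,B,→)
state=p3 head=3 tape=BB11B[1]000BB   (p3,1)→(p0,0,←)
state=p0 head=2 tape=BB11[B]0000BB   (p0,B)→(p4,0,←)
state=p4 head=1 tape=BB1[1]00000BB   (p4,1)→(p3,1,←)
state=p3 head=0 tape=BB[1]100000BB   (p3,1)→(p0,0,←)
state=p0 head=-1 tape=B[B]0100000BB   (p0,B)→(p4,0,←)
state=p4 head=-2 tape=[B]00100000BB   (p4,B)→(p3,0,→)
state=p3 head=-1 tape=0[0]0100000BB   (p3,0)→(p2,1,→)
state=p2 head=0 tape=01[0]100000BB   (p2,0)→(p3,B,→)
state=p3 head=1 tape=01B[1]00000BB   (p3,1)→(p0,0,←)
state=p0 head=0 tape=01[B]000000BB   (p0,B)→(p4,0,←)
state=p4 head=-1 tape=0[1]0000000BB   (p4,1)→(p3,1,←)
state=p3 head=-2 tape=[0]10000000BB   (p3,0)→(p2,1,→)
state=p2 head=-1 tape=1[1]0000000BB   (p2,1)→(p3,B,→)
state=p3 head=0 tape=1B[0]000000BB   (p3,0)→(p2,1,→)
state=p2 head=1 tape=1B1[0]00000BB   (p2,0)→(p3,B,→)
state=p3 head=2 tape=1B1B[0]0000BB   (p3,0)→(p2,1,→)
state=p2 head=3 tape=1B1B1[0]000BB   (p2,0)→(p3,B,→)
state=p3 head=4 tape=1B1B1B[0]00BB   (p3,0)→(p2,1,→)
state=p2 head=5 tape=1B1B1B1[0]0BB   (p2,0)→(p3,B,→)
state=p3 head=6 tape=1B1B1B1B[0]BB   (p3,0)→(p2,1,→)
state=p2 head=7 tape=1B1B1B1B1[B]B   (p2,B)→(p3,B,→)
state=p3 head=8 tape=1B1B1B1B1B[B]
The non-blank tape span at halt is 1B1B1B1B1.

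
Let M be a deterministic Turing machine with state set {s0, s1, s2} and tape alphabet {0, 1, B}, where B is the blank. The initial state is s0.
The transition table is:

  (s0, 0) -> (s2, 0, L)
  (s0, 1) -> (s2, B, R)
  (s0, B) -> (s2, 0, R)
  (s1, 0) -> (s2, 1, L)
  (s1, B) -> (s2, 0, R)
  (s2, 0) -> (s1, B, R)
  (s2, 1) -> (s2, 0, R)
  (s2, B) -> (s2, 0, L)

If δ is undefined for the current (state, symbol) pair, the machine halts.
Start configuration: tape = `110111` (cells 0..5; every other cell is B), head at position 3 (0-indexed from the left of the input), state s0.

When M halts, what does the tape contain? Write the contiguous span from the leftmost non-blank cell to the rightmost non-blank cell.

state=s0 head=3 tape=110[1]11B   (s0,1)→(s2,B,R)
state=s2 head=4 tape=110B[1]1B   (s2,1)→(s2,0,R)
state=s2 head=5 tape=110B0[1]B   (s2,1)→(s2,0,R)
state=s2 head=6 tape=110B00[B]   (s2,B)→(s2,0,L)
state=s2 head=5 tape=110B0[0]0   (s2,0)→(s1,B,R)
state=s1 head=6 tape=110B0B[0]   (s1,0)→(s2,1,L)
state=s2 head=5 tape=110B0[B]1   (s2,B)→(s2,0,L)
state=s2 head=4 tape=110B[0]01   (s2,0)→(s1,B,R)
state=s1 head=5 tape=110BB[0]1   (s1,0)→(s2,1,L)
state=s2 head=4 tape=110B[B]11   (s2,B)→(s2,0,L)
state=s2 head=3 tape=110[B]011   (s2,B)→(s2,0,L)
state=s2 head=2 tape=11[0]0011   (s2,0)→(s1,B,R)
state=s1 head=3 tape=11B[0]011   (s1,0)→(s2,1,L)
state=s2 head=2 tape=11[B]1011   (s2,B)→(s2,0,L)
state=s2 head=1 tape=1[1]01011   (s2,1)→(s2,0,R)
state=s2 head=2 tape=10[0]1011   (s2,0)→(s1,B,R)
state=s1 head=3 tape=10B[1]011
The non-blank tape span at halt is 10B1011.

10B1011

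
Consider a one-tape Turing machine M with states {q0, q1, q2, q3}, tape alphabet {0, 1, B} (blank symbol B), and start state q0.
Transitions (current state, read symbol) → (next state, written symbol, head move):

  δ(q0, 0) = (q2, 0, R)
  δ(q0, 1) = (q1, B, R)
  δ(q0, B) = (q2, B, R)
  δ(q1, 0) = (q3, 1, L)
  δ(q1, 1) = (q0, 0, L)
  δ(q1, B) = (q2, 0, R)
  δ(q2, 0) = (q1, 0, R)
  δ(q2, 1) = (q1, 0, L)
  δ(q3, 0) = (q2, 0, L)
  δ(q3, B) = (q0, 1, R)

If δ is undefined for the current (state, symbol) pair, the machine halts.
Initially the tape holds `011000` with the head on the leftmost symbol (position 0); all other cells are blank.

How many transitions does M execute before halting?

state=q0 head=0 tape=B[0]11000   (q0,0)→(q2,0,R)
state=q2 head=1 tape=B0[1]1000   (q2,1)→(q1,0,L)
state=q1 head=0 tape=B[0]01000   (q1,0)→(q3,1,L)
state=q3 head=-1 tape=[B]101000   (q3,B)→(q0,1,R)
state=q0 head=0 tape=1[1]01000   (q0,1)→(q1,B,R)
state=q1 head=1 tape=1B[0]1000   (q1,0)→(q3,1,L)
state=q3 head=0 tape=1[B]11000   (q3,B)→(q0,1,R)
state=q0 head=1 tape=11[1]1000   (q0,1)→(q1,B,R)
state=q1 head=2 tape=11B[1]000   (q1,1)→(q0,0,L)
state=q0 head=1 tape=11[B]0000   (q0,B)→(q2,B,R)
state=q2 head=2 tape=11B[0]000   (q2,0)→(q1,0,R)
state=q1 head=3 tape=11B0[0]00   (q1,0)→(q3,1,L)
state=q3 head=2 tape=11B[0]100   (q3,0)→(q2,0,L)
state=q2 head=1 tape=11[B]0100
M halts after 13 transitions.

13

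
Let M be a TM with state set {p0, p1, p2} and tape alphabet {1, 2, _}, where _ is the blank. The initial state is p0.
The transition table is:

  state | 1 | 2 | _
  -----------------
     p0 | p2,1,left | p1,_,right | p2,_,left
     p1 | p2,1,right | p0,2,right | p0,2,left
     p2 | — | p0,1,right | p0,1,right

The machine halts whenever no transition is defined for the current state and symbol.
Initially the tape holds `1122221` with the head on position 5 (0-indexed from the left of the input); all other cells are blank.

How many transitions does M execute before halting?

p0 | 11222[2]1__   read 2 → write _, move right, go to p1
p1 | 11222_[1]__   read 1 → write 1, move right, go to p2
p2 | 11222_1[_]_   read _ → write 1, move right, go to p0
p0 | 11222_11[_]   read _ → write _, move left, go to p2
p2 | 11222_1[1]_
M halts after 4 transitions.

4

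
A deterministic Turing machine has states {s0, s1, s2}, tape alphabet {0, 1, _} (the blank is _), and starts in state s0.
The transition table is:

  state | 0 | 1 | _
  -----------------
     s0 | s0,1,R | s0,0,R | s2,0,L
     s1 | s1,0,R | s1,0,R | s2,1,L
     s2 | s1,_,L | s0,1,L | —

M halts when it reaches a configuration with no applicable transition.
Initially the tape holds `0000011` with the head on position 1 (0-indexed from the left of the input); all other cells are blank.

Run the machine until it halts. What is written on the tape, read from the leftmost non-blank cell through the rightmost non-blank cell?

s0 | __0[0]00011_   read 0 → write 1, move R, go to s0
s0 | __01[0]0011_   read 0 → write 1, move R, go to s0
s0 | __011[0]011_   read 0 → write 1, move R, go to s0
s0 | __0111[0]11_   read 0 → write 1, move R, go to s0
s0 | __01111[1]1_   read 1 → write 0, move R, go to s0
s0 | __011110[1]_   read 1 → write 0, move R, go to s0
s0 | __0111100[_]   read _ → write 0, move L, go to s2
s2 | __011110[0]0   read 0 → write _, move L, go to s1
s1 | __01111[0]_0   read 0 → write 0, move R, go to s1
s1 | __011110[_]0   read _ → write 1, move L, go to s2
s2 | __01111[0]10   read 0 → write _, move L, go to s1
s1 | __0111[1]_10   read 1 → write 0, move R, go to s1
s1 | __01110[_]10   read _ → write 1, move L, go to s2
s2 | __0111[0]110   read 0 → write _, move L, go to s1
s1 | __011[1]_110   read 1 → write 0, move R, go to s1
s1 | __0110[_]110   read _ → write 1, move L, go to s2
s2 | __011[0]1110   read 0 → write _, move L, go to s1
s1 | __01[1]_1110   read 1 → write 0, move R, go to s1
s1 | __010[_]1110   read _ → write 1, move L, go to s2
s2 | __01[0]11110   read 0 → write _, move L, go to s1
s1 | __0[1]_11110   read 1 → write 0, move R, go to s1
s1 | __00[_]11110   read _ → write 1, move L, go to s2
s2 | __0[0]111110   read 0 → write _, move L, go to s1
s1 | __[0]_111110   read 0 → write 0, move R, go to s1
s1 | __0[_]111110   read _ → write 1, move L, go to s2
s2 | __[0]1111110   read 0 → write _, move L, go to s1
s1 | _[_]_1111110   read _ → write 1, move L, go to s2
s2 | [_]1_1111110
The non-blank tape span at halt is 1_1111110.

1_1111110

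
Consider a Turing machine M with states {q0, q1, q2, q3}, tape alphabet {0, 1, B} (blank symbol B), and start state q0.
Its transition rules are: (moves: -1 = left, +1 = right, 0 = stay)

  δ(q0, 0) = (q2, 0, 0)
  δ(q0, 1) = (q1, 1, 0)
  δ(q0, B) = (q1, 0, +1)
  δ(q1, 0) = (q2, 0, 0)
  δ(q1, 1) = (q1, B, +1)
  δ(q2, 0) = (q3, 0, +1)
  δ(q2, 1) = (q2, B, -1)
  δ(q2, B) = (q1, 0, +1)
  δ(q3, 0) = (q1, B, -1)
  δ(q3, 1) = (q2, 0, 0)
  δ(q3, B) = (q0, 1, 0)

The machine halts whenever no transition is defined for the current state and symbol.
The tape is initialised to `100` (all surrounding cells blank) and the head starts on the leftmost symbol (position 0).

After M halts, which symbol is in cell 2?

B

q0 | [1]00B   read 1 → write 1, move 0, go to q1
q1 | [1]00B   read 1 → write B, move +1, go to q1
q1 | B[0]0B   read 0 → write 0, move 0, go to q2
q2 | B[0]0B   read 0 → write 0, move +1, go to q3
q3 | B0[0]B   read 0 → write B, move -1, go to q1
q1 | B[0]BB   read 0 → write 0, move 0, go to q2
q2 | B[0]BB   read 0 → write 0, move +1, go to q3
q3 | B0[B]B   read B → write 1, move 0, go to q0
q0 | B0[1]B   read 1 → write 1, move 0, go to q1
q1 | B0[1]B   read 1 → write B, move +1, go to q1
q1 | B0B[B]
Cell 2 holds B when M halts.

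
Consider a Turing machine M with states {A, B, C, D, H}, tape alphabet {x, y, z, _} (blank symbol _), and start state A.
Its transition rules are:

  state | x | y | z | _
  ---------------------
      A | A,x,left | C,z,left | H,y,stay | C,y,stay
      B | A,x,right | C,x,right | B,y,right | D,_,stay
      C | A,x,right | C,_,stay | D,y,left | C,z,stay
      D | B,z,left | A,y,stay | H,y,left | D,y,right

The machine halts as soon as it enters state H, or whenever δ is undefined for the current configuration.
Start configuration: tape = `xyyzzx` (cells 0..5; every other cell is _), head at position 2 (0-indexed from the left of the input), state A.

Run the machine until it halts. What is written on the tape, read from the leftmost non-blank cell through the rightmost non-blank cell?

yyyzzzx

A | _xy[y]zzx   read y → write z, move left, go to C
C | _x[y]zzzx   read y → write _, move stay, go to C
C | _x[_]zzzx   read _ → write z, move stay, go to C
C | _x[z]zzzx   read z → write y, move left, go to D
D | _[x]yzzzx   read x → write z, move left, go to B
B | [_]zyzzzx   read _ → write _, move stay, go to D
D | [_]zyzzzx   read _ → write y, move right, go to D
D | y[z]yzzzx   read z → write y, move left, go to H
H | [y]yyzzzx
The non-blank tape span at halt is yyyzzzx.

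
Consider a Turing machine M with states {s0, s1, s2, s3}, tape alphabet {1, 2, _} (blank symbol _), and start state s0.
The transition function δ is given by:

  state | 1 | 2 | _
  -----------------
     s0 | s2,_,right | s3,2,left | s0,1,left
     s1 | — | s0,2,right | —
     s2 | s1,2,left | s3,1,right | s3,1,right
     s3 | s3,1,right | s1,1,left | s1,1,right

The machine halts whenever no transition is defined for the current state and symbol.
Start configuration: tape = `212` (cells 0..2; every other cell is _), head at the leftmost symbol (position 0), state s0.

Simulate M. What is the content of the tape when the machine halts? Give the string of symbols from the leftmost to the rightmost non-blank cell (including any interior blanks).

state=s0 head=0 tape=_[2]12__   (s0,2)→(s3,2,left)
state=s3 head=-1 tape=[_]212__   (s3,_)→(s1,1,right)
state=s1 head=0 tape=1[2]12__   (s1,2)→(s0,2,right)
state=s0 head=1 tape=12[1]2__   (s0,1)→(s2,_,right)
state=s2 head=2 tape=12_[2]__   (s2,2)→(s3,1,right)
state=s3 head=3 tape=12_1[_]_   (s3,_)→(s1,1,right)
state=s1 head=4 tape=12_11[_]
The non-blank tape span at halt is 12_11.

12_11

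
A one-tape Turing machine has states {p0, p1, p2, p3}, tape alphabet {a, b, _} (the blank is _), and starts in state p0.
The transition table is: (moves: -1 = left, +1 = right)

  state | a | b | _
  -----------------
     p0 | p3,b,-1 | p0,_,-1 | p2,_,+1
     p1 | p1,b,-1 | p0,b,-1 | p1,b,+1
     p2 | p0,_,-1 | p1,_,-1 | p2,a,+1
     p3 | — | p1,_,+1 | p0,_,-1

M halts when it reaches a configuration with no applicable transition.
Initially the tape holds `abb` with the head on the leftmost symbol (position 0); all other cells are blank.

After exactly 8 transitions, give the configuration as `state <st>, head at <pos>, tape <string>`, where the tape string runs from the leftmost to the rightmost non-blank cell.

state p0, head at -2, tape bb_bb

state=p0 head=0 tape=__[a]bb   (p0,a)→(p3,b,-1)
state=p3 head=-1 tape=_[_]bbb   (p3,_)→(p0,_,-1)
state=p0 head=-2 tape=[_]_bbb   (p0,_)→(p2,_,+1)
state=p2 head=-1 tape=_[_]bbb   (p2,_)→(p2,a,+1)
state=p2 head=0 tape=_a[b]bb   (p2,b)→(p1,_,-1)
state=p1 head=-1 tape=_[a]_bb   (p1,a)→(p1,b,-1)
state=p1 head=-2 tape=[_]b_bb   (p1,_)→(p1,b,+1)
state=p1 head=-1 tape=b[b]_bb   (p1,b)→(p0,b,-1)
state=p0 head=-2 tape=[b]b_bb
After 8 steps: state p0, head at -2, tape bb_bb.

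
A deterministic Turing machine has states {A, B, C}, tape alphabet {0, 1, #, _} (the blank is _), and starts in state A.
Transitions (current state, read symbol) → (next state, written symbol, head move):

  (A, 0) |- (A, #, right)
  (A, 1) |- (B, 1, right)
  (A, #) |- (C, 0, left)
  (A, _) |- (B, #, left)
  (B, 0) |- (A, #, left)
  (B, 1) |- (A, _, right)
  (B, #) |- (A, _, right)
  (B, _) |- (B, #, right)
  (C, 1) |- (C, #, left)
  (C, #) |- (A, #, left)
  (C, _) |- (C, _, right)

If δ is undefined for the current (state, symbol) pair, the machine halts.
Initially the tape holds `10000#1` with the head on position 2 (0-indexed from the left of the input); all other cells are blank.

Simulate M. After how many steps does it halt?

state=A head=2 tape=10[0]00#1   (A,0)→(A,#,right)
state=A head=3 tape=10#[0]0#1   (A,0)→(A,#,right)
state=A head=4 tape=10##[0]#1   (A,0)→(A,#,right)
state=A head=5 tape=10###[#]1   (A,#)→(C,0,left)
state=C head=4 tape=10##[#]01   (C,#)→(A,#,left)
state=A head=3 tape=10#[#]#01   (A,#)→(C,0,left)
state=C head=2 tape=10[#]0#01   (C,#)→(A,#,left)
state=A head=1 tape=1[0]#0#01   (A,0)→(A,#,right)
state=A head=2 tape=1#[#]0#01   (A,#)→(C,0,left)
state=C head=1 tape=1[#]00#01   (C,#)→(A,#,left)
state=A head=0 tape=[1]#00#01   (A,1)→(B,1,right)
state=B head=1 tape=1[#]00#01   (B,#)→(A,_,right)
state=A head=2 tape=1_[0]0#01   (A,0)→(A,#,right)
state=A head=3 tape=1_#[0]#01   (A,0)→(A,#,right)
state=A head=4 tape=1_##[#]01   (A,#)→(C,0,left)
state=C head=3 tape=1_#[#]001   (C,#)→(A,#,left)
state=A head=2 tape=1_[#]#001   (A,#)→(C,0,left)
state=C head=1 tape=1[_]0#001   (C,_)→(C,_,right)
state=C head=2 tape=1_[0]#001
M halts after 18 transitions.

18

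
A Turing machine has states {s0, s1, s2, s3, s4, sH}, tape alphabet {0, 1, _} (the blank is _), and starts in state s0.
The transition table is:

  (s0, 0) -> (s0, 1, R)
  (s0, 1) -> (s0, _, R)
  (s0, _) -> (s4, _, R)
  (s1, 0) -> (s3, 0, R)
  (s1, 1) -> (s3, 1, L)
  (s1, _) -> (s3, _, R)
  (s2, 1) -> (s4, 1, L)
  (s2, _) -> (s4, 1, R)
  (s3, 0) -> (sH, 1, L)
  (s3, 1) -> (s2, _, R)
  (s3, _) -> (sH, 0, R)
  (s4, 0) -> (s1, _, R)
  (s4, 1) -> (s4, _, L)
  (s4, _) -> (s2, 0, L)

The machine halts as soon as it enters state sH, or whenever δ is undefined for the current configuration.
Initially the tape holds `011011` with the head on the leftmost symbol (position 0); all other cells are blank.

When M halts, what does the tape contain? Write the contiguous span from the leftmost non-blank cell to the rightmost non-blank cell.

s0 | [0]11011_____   read 0 → write 1, move R, go to s0
s0 | 1[1]1011_____   read 1 → write _, move R, go to s0
s0 | 1_[1]011_____   read 1 → write _, move R, go to s0
s0 | 1__[0]11_____   read 0 → write 1, move R, go to s0
s0 | 1__1[1]1_____   read 1 → write _, move R, go to s0
s0 | 1__1_[1]_____   read 1 → write _, move R, go to s0
s0 | 1__1__[_]____   read _ → write _, move R, go to s4
s4 | 1__1___[_]___   read _ → write 0, move L, go to s2
s2 | 1__1__[_]0___   read _ → write 1, move R, go to s4
s4 | 1__1__1[0]___   read 0 → write _, move R, go to s1
s1 | 1__1__1_[_]__   read _ → write _, move R, go to s3
s3 | 1__1__1__[_]_   read _ → write 0, move R, go to sH
sH | 1__1__1__0[_]
The non-blank tape span at halt is 1__1__1__0.

1__1__1__0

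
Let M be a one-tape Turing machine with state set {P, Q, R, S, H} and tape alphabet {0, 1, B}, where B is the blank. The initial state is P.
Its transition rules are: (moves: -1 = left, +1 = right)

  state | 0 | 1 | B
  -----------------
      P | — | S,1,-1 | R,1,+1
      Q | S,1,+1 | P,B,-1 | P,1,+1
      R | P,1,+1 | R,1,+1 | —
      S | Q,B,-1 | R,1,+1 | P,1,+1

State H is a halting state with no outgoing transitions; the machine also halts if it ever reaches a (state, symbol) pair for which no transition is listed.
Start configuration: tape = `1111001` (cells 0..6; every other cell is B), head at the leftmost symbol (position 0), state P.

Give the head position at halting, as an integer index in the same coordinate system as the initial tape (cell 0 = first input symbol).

5

state=P head=0 tape=B[1]111001   (P,1)→(S,1,-1)
state=S head=-1 tape=[B]1111001   (S,B)→(P,1,+1)
state=P head=0 tape=1[1]111001   (P,1)→(S,1,-1)
state=S head=-1 tape=[1]1111001   (S,1)→(R,1,+1)
state=R head=0 tape=1[1]111001   (R,1)→(R,1,+1)
state=R head=1 tape=11[1]11001   (R,1)→(R,1,+1)
state=R head=2 tape=111[1]1001   (R,1)→(R,1,+1)
state=R head=3 tape=1111[1]001   (R,1)→(R,1,+1)
state=R head=4 tape=11111[0]01   (R,0)→(P,1,+1)
state=P head=5 tape=111111[0]1
At halt the head is at cell 5.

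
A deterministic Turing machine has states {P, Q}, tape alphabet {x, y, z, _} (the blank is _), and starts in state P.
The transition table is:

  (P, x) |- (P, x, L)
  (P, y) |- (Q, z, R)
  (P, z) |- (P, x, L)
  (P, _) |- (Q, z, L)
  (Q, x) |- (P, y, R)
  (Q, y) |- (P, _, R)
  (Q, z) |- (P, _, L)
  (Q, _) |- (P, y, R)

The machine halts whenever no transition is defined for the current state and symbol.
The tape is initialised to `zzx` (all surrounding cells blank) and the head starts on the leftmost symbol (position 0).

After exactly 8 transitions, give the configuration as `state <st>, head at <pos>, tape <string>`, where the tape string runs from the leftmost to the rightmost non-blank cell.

P | __[z]zx   read z → write x, move L, go to P
P | _[_]xzx   read _ → write z, move L, go to Q
Q | [_]zxzx   read _ → write y, move R, go to P
P | y[z]xzx   read z → write x, move L, go to P
P | [y]xxzx   read y → write z, move R, go to Q
Q | z[x]xzx   read x → write y, move R, go to P
P | zy[x]zx   read x → write x, move L, go to P
P | z[y]xzx   read y → write z, move R, go to Q
Q | zz[x]zx
After 8 steps: state Q, head at 0, tape zzxzx.

state Q, head at 0, tape zzxzx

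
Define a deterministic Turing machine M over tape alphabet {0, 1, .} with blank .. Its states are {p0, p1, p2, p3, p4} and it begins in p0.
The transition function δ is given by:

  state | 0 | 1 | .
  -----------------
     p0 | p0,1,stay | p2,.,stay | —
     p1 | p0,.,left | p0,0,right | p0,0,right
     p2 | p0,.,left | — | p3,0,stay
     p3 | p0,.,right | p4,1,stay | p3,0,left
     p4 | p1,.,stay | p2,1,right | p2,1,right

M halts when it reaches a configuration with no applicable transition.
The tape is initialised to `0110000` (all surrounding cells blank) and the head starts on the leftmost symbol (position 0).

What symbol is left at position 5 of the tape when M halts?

.

p0 | [0]110000.   read 0 → write 1, move stay, go to p0
p0 | [1]110000.   read 1 → write ., move stay, go to p2
p2 | [.]110000.   read . → write 0, move stay, go to p3
p3 | [0]110000.   read 0 → write ., move right, go to p0
p0 | .[1]10000.   read 1 → write ., move stay, go to p2
p2 | .[.]10000.   read . → write 0, move stay, go to p3
p3 | .[0]10000.   read 0 → write ., move right, go to p0
p0 | ..[1]0000.   read 1 → write ., move stay, go to p2
p2 | ..[.]0000.   read . → write 0, move stay, go to p3
p3 | ..[0]0000.   read 0 → write ., move right, go to p0
p0 | ...[0]000.   read 0 → write 1, move stay, go to p0
p0 | ...[1]000.   read 1 → write ., move stay, go to p2
p2 | ...[.]000.   read . → write 0, move stay, go to p3
p3 | ...[0]000.   read 0 → write ., move right, go to p0
p0 | ....[0]00.   read 0 → write 1, move stay, go to p0
p0 | ....[1]00.   read 1 → write ., move stay, go to p2
p2 | ....[.]00.   read . → write 0, move stay, go to p3
p3 | ....[0]00.   read 0 → write ., move right, go to p0
p0 | .....[0]0.   read 0 → write 1, move stay, go to p0
p0 | .....[1]0.   read 1 → write ., move stay, go to p2
p2 | .....[.]0.   read . → write 0, move stay, go to p3
p3 | .....[0]0.   read 0 → write ., move right, go to p0
p0 | ......[0].   read 0 → write 1, move stay, go to p0
p0 | ......[1].   read 1 → write ., move stay, go to p2
p2 | ......[.].   read . → write 0, move stay, go to p3
p3 | ......[0].   read 0 → write ., move right, go to p0
p0 | .......[.]
Cell 5 holds . when M halts.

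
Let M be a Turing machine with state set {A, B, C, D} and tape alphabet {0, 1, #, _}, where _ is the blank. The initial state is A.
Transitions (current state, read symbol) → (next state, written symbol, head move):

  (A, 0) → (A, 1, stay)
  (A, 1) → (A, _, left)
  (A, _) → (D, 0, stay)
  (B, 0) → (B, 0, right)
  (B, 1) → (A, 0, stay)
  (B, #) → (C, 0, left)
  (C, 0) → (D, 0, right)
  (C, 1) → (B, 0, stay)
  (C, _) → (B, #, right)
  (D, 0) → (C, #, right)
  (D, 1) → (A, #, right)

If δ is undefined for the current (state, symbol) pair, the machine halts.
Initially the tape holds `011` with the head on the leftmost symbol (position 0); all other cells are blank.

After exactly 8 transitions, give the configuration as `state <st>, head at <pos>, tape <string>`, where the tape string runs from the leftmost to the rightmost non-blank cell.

state A, head at 0, tape ##_1

A | _[0]11   read 0 → write 1, move stay, go to A
A | _[1]11   read 1 → write _, move left, go to A
A | [_]_11   read _ → write 0, move stay, go to D
D | [0]_11   read 0 → write #, move right, go to C
C | #[_]11   read _ → write #, move right, go to B
B | ##[1]1   read 1 → write 0, move stay, go to A
A | ##[0]1   read 0 → write 1, move stay, go to A
A | ##[1]1   read 1 → write _, move left, go to A
A | #[#]_1
After 8 steps: state A, head at 0, tape ##_1.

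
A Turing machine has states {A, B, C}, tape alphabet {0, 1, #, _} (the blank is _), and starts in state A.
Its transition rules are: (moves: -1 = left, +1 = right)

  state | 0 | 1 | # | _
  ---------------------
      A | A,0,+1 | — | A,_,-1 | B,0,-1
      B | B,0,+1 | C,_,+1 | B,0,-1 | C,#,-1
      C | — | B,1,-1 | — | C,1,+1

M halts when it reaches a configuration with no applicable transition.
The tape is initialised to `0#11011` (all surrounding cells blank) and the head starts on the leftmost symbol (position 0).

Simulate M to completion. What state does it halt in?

C

A | [0]#11011   read 0 → write 0, move +1, go to A
A | 0[#]11011   read # → write _, move -1, go to A
A | [0]_11011   read 0 → write 0, move +1, go to A
A | 0[_]11011   read _ → write 0, move -1, go to B
B | [0]011011   read 0 → write 0, move +1, go to B
B | 0[0]11011   read 0 → write 0, move +1, go to B
B | 00[1]1011   read 1 → write _, move +1, go to C
C | 00_[1]011   read 1 → write 1, move -1, go to B
B | 00[_]1011   read _ → write #, move -1, go to C
C | 0[0]#1011
No transition is defined for (C, 0); M halts in state C.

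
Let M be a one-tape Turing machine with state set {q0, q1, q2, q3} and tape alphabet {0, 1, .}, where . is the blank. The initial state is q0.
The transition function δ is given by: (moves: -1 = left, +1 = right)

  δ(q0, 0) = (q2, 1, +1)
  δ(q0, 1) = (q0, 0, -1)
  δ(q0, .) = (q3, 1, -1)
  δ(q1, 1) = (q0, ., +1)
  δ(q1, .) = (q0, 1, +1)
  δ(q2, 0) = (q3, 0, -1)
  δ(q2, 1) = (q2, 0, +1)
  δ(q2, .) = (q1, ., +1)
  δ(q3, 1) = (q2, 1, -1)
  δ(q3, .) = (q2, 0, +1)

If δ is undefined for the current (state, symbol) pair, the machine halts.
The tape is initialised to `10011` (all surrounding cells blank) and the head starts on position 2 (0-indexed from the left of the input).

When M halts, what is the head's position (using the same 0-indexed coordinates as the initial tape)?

state=q0 head=2 tape=10[0]11...   (q0,0)→(q2,1,+1)
state=q2 head=3 tape=101[1]1...   (q2,1)→(q2,0,+1)
state=q2 head=4 tape=1010[1]...   (q2,1)→(q2,0,+1)
state=q2 head=5 tape=10100[.]..   (q2,.)→(q1,.,+1)
state=q1 head=6 tape=10100.[.].   (q1,.)→(q0,1,+1)
state=q0 head=7 tape=10100.1[.]   (q0,.)→(q3,1,-1)
state=q3 head=6 tape=10100.[1]1   (q3,1)→(q2,1,-1)
state=q2 head=5 tape=10100[.]11   (q2,.)→(q1,.,+1)
state=q1 head=6 tape=10100.[1]1   (q1,1)→(q0,.,+1)
state=q0 head=7 tape=10100..[1]   (q0,1)→(q0,0,-1)
state=q0 head=6 tape=10100.[.]0   (q0,.)→(q3,1,-1)
state=q3 head=5 tape=10100[.]10   (q3,.)→(q2,0,+1)
state=q2 head=6 tape=101000[1]0   (q2,1)→(q2,0,+1)
state=q2 head=7 tape=1010000[0]   (q2,0)→(q3,0,-1)
state=q3 head=6 tape=101000[0]0
At halt the head is at cell 6.

6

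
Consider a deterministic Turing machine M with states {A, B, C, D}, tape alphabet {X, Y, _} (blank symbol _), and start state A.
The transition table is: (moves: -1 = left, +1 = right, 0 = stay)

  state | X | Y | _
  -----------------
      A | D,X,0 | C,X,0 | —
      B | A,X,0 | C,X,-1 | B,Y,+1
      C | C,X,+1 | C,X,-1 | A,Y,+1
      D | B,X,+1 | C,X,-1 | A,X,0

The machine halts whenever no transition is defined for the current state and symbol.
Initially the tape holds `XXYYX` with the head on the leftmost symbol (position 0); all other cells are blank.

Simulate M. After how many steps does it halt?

13

state=A head=0 tape=[X]XYYX__   (A,X)→(D,X,0)
state=D head=0 tape=[X]XYYX__   (D,X)→(B,X,+1)
state=B head=1 tape=X[X]YYX__   (B,X)→(A,X,0)
state=A head=1 tape=X[X]YYX__   (A,X)→(D,X,0)
state=D head=1 tape=X[X]YYX__   (D,X)→(B,X,+1)
state=B head=2 tape=XX[Y]YX__   (B,Y)→(C,X,-1)
state=C head=1 tape=X[X]XYX__   (C,X)→(C,X,+1)
state=C head=2 tape=XX[X]YX__   (C,X)→(C,X,+1)
state=C head=3 tape=XXX[Y]X__   (C,Y)→(C,X,-1)
state=C head=2 tape=XX[X]XX__   (C,X)→(C,X,+1)
state=C head=3 tape=XXX[X]X__   (C,X)→(C,X,+1)
state=C head=4 tape=XXXX[X]__   (C,X)→(C,X,+1)
state=C head=5 tape=XXXXX[_]_   (C,_)→(A,Y,+1)
state=A head=6 tape=XXXXXY[_]
M halts after 13 transitions.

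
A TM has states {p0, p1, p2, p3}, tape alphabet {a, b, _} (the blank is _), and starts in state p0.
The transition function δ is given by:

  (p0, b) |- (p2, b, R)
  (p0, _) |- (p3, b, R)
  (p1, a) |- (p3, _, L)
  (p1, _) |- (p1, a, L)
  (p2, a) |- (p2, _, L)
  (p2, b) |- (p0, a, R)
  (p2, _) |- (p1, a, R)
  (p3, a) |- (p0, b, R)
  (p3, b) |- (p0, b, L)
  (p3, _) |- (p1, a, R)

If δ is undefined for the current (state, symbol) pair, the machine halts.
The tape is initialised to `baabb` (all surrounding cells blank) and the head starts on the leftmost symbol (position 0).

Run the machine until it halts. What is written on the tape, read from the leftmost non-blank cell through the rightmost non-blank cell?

state=p0 head=0 tape=[b]aabb___   (p0,b)→(p2,b,R)
state=p2 head=1 tape=b[a]abb___   (p2,a)→(p2,_,L)
state=p2 head=0 tape=[b]_abb___   (p2,b)→(p0,a,R)
state=p0 head=1 tape=a[_]abb___   (p0,_)→(p3,b,R)
state=p3 head=2 tape=ab[a]bb___   (p3,a)→(p0,b,R)
state=p0 head=3 tape=abb[b]b___   (p0,b)→(p2,b,R)
state=p2 head=4 tape=abbb[b]___   (p2,b)→(p0,a,R)
state=p0 head=5 tape=abbba[_]__   (p0,_)→(p3,b,R)
state=p3 head=6 tape=abbbab[_]_   (p3,_)→(p1,a,R)
state=p1 head=7 tape=abbbaba[_]   (p1,_)→(p1,a,L)
state=p1 head=6 tape=abbbab[a]a   (p1,a)→(p3,_,L)
state=p3 head=5 tape=abbba[b]_a   (p3,b)→(p0,b,L)
state=p0 head=4 tape=abbb[a]b_a
The non-blank tape span at halt is abbbab_a.

abbbab_a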